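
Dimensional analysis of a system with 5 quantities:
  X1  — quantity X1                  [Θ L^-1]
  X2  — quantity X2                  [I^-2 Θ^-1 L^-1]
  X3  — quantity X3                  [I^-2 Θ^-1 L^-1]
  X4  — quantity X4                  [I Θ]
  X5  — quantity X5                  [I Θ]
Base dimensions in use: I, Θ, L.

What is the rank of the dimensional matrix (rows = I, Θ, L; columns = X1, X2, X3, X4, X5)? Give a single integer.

Exponent matrix [I,Θ,L] × [X1,X2,X3,X4,X5]:
  I: [ 0 -2 -2  1  1]
  Θ: [ 1 -1 -1  1  1]
  L: [-1 -1 -1  0  0]
Echelon form has 2 nonzero rows (pivots: X1,X2)

2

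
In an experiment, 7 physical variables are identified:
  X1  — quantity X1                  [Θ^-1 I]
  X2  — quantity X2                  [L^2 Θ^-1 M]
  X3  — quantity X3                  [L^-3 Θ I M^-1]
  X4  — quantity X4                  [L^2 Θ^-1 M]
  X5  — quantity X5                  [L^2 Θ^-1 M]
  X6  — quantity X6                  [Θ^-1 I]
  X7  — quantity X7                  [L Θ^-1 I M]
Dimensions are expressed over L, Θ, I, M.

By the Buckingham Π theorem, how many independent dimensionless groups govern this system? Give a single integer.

Write exponents as rows L,Θ,I,M / cols X1,X2,X3,X4,X5,X6,X7:
  L: [ 0  2 -3  2  2  0  1]
  Θ: [-1 -1  1 -1 -1 -1 -1]
  I: [ 1  0  1  0  0  1  1]
  M: [ 0  1 -1  1  1  0  1]
RREF → pivots at {X1,X2,X3} ⇒ r = 3
7 vars − rank 3 = 4 Π groups

4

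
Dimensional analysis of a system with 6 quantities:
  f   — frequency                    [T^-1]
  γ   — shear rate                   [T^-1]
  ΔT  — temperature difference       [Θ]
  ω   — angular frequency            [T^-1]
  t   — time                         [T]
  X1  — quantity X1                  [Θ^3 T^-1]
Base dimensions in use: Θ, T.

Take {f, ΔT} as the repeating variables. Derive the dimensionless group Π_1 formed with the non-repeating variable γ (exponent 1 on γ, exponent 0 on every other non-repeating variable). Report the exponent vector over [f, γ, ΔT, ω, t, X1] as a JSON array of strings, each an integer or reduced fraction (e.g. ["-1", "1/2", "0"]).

Write exponents as rows Θ,T / cols f,γ,ΔT,ω,t,X1:
  Θ: [ 0  0  1  0  0  3]
  T: [-1 -1  0 -1  1 -1]
RREF → pivots at {f,ΔT} ⇒ r = 2
Repeat: f,ΔT; free: γ,ω,t,X1
RREF:
  r0: [   1    1    0    1   -1    1]
  r1: [   0    0    1    0    0    3]
Fix exponent of γ at 1, ω at 0, t at 0, X1 at 0; solve each RREF row for its pivot's exponent:
  r0: exp(f) + (1)·1 = 0 ⇒ exp(f) = -1
  r1: exp(ΔT) + (0)·1 = 0 ⇒ exp(ΔT) = 0
Π_1 = f^-1 · γ

["-1", "1", "0", "0", "0", "0"]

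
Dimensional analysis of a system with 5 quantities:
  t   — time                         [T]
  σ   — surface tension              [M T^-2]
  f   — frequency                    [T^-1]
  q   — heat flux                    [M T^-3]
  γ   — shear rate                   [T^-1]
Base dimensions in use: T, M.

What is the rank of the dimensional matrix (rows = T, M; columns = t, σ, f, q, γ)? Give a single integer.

Write exponents as rows T,M / cols t,σ,f,q,γ:
  T: [ 1 -2 -1 -3 -1]
  M: [ 0  1  0  1  0]
RREF → pivots at {t,σ} ⇒ r = 2

2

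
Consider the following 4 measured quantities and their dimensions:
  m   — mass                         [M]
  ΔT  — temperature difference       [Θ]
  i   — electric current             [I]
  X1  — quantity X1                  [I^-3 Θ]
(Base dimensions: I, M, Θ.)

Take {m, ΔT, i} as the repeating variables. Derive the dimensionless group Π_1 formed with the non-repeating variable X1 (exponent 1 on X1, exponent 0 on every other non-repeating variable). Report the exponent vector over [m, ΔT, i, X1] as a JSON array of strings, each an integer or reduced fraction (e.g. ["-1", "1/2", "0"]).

["0", "-1", "3", "1"]

Write exponents as rows I,M,Θ / cols m,ΔT,i,X1:
  I: [ 0  0  1 -3]
  M: [ 1  0  0  0]
  Θ: [ 0  1  0  1]
Echelon form has 3 nonzero rows (pivots: m,ΔT,i)
Pivot set = {m,ΔT,i}, free = {X1}
RREF:
  r0: [   1    0    0    0]
  r1: [   0    1    0    1]
  r2: [   0    0    1   -3]
Fix exponent of X1 at 1; solve each RREF row for its pivot's exponent:
  r0: exp(m) + (0)·1 = 0 ⇒ exp(m) = 0
  r1: exp(ΔT) + (1)·1 = 0 ⇒ exp(ΔT) = -1
  r2: exp(i) + (-3)·1 = 0 ⇒ exp(i) = 3
Π_1 = ΔT^-1 · i^3 · X1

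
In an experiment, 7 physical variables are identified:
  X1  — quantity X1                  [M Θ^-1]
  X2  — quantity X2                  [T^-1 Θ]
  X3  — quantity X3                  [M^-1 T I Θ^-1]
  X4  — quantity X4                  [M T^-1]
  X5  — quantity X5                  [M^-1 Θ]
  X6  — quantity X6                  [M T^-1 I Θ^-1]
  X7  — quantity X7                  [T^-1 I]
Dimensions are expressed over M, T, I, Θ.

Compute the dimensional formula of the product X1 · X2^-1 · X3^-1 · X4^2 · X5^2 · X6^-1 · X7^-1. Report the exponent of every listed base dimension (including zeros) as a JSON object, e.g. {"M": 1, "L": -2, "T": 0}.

{"M": 1, "T": 0, "I": -3, "Θ": 2}

Write exponents as rows M,T,I,Θ / cols X1,X2,X3,X4,X5,X6,X7:
  M: [ 1  0 -1  1 -1  1  0]
  T: [ 0 -1  1 -1  0 -1 -1]
  I: [ 0  0  1  0  0  1  1]
  Θ: [-1  1 -1  0  1 -1  0]
  [M]: (1)·1+(-1)·0+(-1)·-1+(2)·1+(2)·-1+(-1)·1+(-1)·0 = 1
  [T]: (1)·0+(-1)·-1+(-1)·1+(2)·-1+(2)·0+(-1)·-1+(-1)·-1 = 0
  [I]: (1)·0+(-1)·0+(-1)·1+(2)·0+(2)·0+(-1)·1+(-1)·1 = -3
  [Θ]: (1)·-1+(-1)·1+(-1)·-1+(2)·0+(2)·1+(-1)·-1+(-1)·0 = 2
⇒ M I^-3 Θ^2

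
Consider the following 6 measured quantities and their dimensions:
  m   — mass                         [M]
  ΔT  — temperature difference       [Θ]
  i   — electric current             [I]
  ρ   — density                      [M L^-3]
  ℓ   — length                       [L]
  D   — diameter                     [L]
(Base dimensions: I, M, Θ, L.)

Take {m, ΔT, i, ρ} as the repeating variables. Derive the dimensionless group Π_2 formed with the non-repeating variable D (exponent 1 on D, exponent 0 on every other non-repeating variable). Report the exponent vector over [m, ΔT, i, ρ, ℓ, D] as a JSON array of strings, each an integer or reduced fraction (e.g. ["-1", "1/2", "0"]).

["-1/3", "0", "0", "1/3", "0", "1"]

Dimensional matrix (I×M×Θ×L by m×ΔT×i×ρ×ℓ×D):
  I: [ 0  0  1  0  0  0]
  M: [ 1  0  0  1  0  0]
  Θ: [ 0  1  0  0  0  0]
  L: [ 0  0  0 -3  1  1]
Row reduction gives pivot columns m,ΔT,i,ρ; rank = 4
Repeat: m,ΔT,i,ρ; free: ℓ,D
RREF:
  r0: [   1    0    0    0  1/3  1/3]
  r1: [   0    1    0    0    0    0]
  r2: [   0    0    1    0    0    0]
  r3: [   0    0    0    1 -1/3 -1/3]
Fix exponent of D at 1, ℓ at 0; solve each RREF row for its pivot's exponent:
  r0: exp(m) + (1/3)·1 = 0 ⇒ exp(m) = -1/3
  r1: exp(ΔT) + (0)·1 = 0 ⇒ exp(ΔT) = 0
  r2: exp(i) + (0)·1 = 0 ⇒ exp(i) = 0
  r3: exp(ρ) + (-1/3)·1 = 0 ⇒ exp(ρ) = 1/3
Π_2 = m^(-1/3) · ρ^(1/3) · D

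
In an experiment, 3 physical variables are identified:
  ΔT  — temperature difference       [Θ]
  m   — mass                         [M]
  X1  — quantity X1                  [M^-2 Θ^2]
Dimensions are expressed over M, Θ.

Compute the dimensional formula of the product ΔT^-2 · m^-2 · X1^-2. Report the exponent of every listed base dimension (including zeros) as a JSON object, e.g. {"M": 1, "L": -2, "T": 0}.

Write exponents as rows M,Θ / cols ΔT,m,X1:
  M: [ 0  1 -2]
  Θ: [ 1  0  2]
  [M]: (-2)·0+(-2)·1+(-2)·-2 = 2
  [Θ]: (-2)·1+(-2)·0+(-2)·2 = -6
⇒ M^2 Θ^-6

{"M": 2, "Θ": -6}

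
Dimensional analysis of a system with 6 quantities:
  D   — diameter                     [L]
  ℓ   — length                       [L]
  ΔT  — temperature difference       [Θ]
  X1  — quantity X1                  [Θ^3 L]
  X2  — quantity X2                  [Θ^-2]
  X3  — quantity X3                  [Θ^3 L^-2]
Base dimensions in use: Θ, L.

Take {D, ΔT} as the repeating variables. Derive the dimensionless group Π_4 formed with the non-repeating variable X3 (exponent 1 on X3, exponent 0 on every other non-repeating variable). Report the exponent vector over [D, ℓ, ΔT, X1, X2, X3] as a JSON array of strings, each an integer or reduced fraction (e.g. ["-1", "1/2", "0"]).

["2", "0", "-3", "0", "0", "1"]

Write exponents as rows Θ,L / cols D,ℓ,ΔT,X1,X2,X3:
  Θ: [ 0  0  1  3 -2  3]
  L: [ 1  1  0  1  0 -2]
RREF → pivots at {D,ΔT} ⇒ r = 2
Pivot set = {D,ΔT}, free = {ℓ,X1,X2,X3}
RREF:
  r0: [   1    1    0    1    0   -2]
  r1: [   0    0    1    3   -2    3]
Fix exponent of X3 at 1, ℓ at 0, X1 at 0, X2 at 0; solve each RREF row for its pivot's exponent:
  r0: exp(D) + (-2)·1 = 0 ⇒ exp(D) = 2
  r1: exp(ΔT) + (3)·1 = 0 ⇒ exp(ΔT) = -3
Π_4 = D^2 · ΔT^-3 · X3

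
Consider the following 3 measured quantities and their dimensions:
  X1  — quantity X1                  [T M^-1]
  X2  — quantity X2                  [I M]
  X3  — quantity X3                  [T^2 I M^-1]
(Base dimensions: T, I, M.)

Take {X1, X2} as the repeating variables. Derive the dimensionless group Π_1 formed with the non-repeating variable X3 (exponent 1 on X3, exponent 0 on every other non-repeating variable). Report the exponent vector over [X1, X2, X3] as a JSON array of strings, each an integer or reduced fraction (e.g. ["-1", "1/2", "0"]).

["-2", "-1", "1"]

Exponent matrix [T,I,M] × [X1,X2,X3]:
  T: [ 1  0  2]
  I: [ 0  1  1]
  M: [-1  1 -1]
RREF → pivots at {X1,X2} ⇒ r = 2
Repeat: X1,X2; free: X3
RREF:
  r0: [   1    0    2]
  r1: [   0    1    1]
  r2: [   0    0    0]
Fix exponent of X3 at 1; solve each RREF row for its pivot's exponent:
  r0: exp(X1) + (2)·1 = 0 ⇒ exp(X1) = -2
  r1: exp(X2) + (1)·1 = 0 ⇒ exp(X2) = -1
Π_1 = X1^-2 · X2^-1 · X3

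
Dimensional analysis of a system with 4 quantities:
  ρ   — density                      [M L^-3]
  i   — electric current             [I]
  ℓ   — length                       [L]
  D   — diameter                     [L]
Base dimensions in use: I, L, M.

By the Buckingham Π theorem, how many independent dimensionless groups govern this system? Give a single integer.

Exponent matrix [I,L,M] × [ρ,i,ℓ,D]:
  I: [ 0  1  0  0]
  L: [-3  0  1  1]
  M: [ 1  0  0  0]
Echelon form has 3 nonzero rows (pivots: ρ,i,ℓ)
4 vars − rank 3 = 1 Π group

1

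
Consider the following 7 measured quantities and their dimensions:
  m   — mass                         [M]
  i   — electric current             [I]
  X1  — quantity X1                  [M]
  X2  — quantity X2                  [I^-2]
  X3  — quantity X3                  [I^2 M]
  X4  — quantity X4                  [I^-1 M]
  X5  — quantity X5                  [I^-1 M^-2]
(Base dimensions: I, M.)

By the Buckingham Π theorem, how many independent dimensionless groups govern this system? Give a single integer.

5

Dimensional matrix (I×M by m×i×X1×X2×X3×X4×X5):
  I: [ 0  1  0 -2  2 -1 -1]
  M: [ 1  0  1  0  1  1 -2]
Echelon form has 2 nonzero rows (pivots: m,i)
7 vars − rank 2 = 5 Π groups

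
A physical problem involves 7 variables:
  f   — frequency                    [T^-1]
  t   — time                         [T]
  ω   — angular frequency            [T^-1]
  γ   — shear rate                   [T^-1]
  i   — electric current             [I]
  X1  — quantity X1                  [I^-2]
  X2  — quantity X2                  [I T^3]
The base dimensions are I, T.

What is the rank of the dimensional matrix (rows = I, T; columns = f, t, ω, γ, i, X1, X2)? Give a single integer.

2

Write exponents as rows I,T / cols f,t,ω,γ,i,X1,X2:
  I: [ 0  0  0  0  1 -2  1]
  T: [-1  1 -1 -1  0  0  3]
Row reduction gives pivot columns f,i; rank = 2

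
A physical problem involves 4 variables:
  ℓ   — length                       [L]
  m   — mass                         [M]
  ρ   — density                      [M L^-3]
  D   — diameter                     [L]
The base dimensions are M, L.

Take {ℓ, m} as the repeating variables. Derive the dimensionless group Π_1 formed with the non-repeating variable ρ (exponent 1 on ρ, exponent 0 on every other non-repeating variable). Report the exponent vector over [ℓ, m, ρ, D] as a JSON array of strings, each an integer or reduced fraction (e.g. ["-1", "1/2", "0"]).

Dimensional matrix (M×L by ℓ×m×ρ×D):
  M: [ 0  1  1  0]
  L: [ 1  0 -3  1]
RREF → pivots at {ℓ,m} ⇒ r = 2
Repeat: ℓ,m; free: ρ,D
RREF:
  r0: [   1    0   -3    1]
  r1: [   0    1    1    0]
Fix exponent of ρ at 1, D at 0; solve each RREF row for its pivot's exponent:
  r0: exp(ℓ) + (-3)·1 = 0 ⇒ exp(ℓ) = 3
  r1: exp(m) + (1)·1 = 0 ⇒ exp(m) = -1
Π_1 = ℓ^3 · m^-1 · ρ

["3", "-1", "1", "0"]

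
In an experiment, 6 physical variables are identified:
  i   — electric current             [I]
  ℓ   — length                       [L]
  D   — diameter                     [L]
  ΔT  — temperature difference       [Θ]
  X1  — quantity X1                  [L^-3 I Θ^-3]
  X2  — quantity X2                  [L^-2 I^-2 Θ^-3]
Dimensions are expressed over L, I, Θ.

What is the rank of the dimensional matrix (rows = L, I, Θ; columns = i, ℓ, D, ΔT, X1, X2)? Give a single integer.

Write exponents as rows L,I,Θ / cols i,ℓ,D,ΔT,X1,X2:
  L: [ 0  1  1  0 -3 -2]
  I: [ 1  0  0  0  1 -2]
  Θ: [ 0  0  0  1 -3 -3]
Echelon form has 3 nonzero rows (pivots: i,ℓ,ΔT)

3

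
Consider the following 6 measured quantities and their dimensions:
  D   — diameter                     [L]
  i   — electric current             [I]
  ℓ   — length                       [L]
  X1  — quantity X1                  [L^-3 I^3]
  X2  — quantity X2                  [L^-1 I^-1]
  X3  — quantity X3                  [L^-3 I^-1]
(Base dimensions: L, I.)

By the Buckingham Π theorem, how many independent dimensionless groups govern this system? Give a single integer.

4

Write exponents as rows L,I / cols D,i,ℓ,X1,X2,X3:
  L: [ 1  0  1 -3 -1 -3]
  I: [ 0  1  0  3 -1 -1]
Echelon form has 2 nonzero rows (pivots: D,i)
Π count = n − r = 6 − 2 = 4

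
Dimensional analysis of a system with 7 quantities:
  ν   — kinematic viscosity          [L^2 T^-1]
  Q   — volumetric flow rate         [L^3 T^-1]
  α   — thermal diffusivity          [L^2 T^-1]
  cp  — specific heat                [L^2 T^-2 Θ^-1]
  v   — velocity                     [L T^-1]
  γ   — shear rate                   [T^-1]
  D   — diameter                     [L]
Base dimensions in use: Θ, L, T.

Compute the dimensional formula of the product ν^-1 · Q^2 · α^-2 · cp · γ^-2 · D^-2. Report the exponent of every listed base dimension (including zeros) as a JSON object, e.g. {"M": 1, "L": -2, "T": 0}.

{"Θ": -1, "L": 0, "T": 1}

Exponent matrix [Θ,L,T] × [ν,Q,α,cp,v,γ,D]:
  Θ: [ 0  0  0 -1  0  0  0]
  L: [ 2  3  2  2  1  0  1]
  T: [-1 -1 -1 -2 -1 -1  0]
  [Θ]: (-1)·0+(2)·0+(-2)·0+(1)·-1+(-2)·0+(-2)·0 = -1
  [L]: (-1)·2+(2)·3+(-2)·2+(1)·2+(-2)·0+(-2)·1 = 0
  [T]: (-1)·-1+(2)·-1+(-2)·-1+(1)·-2+(-2)·-1+(-2)·0 = 1
⇒ Θ^-1 T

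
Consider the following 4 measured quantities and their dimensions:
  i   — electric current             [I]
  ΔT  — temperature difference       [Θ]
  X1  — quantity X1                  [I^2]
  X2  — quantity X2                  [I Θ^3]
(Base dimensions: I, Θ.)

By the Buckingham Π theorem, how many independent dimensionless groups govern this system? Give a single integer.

2

Dimensional matrix (I×Θ by i×ΔT×X1×X2):
  I: [ 1  0  2  1]
  Θ: [ 0  1  0  3]
RREF → pivots at {i,ΔT} ⇒ r = 2
n=4, r=2 ⇒ 2 dimensionless groups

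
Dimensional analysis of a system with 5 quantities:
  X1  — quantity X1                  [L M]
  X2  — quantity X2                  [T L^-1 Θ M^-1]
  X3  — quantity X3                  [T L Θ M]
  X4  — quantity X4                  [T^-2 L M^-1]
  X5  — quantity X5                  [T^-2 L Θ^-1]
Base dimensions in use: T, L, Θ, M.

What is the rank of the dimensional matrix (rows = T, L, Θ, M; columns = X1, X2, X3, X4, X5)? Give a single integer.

3

Write exponents as rows T,L,Θ,M / cols X1,X2,X3,X4,X5:
  T: [ 0  1  1 -2 -2]
  L: [ 1 -1  1  1  1]
  Θ: [ 0  1  1  0 -1]
  M: [ 1 -1  1 -1  0]
Row reduction gives pivot columns X1,X2,X4; rank = 3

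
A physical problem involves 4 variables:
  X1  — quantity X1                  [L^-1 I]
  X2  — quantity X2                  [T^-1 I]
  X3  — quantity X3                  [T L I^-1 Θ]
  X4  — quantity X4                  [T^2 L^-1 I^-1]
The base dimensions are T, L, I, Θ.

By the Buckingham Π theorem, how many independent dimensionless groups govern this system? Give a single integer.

Exponent matrix [T,L,I,Θ] × [X1,X2,X3,X4]:
  T: [ 0 -1  1  2]
  L: [-1  0  1 -1]
  I: [ 1  1 -1 -1]
  Θ: [ 0  0  1  0]
RREF → pivots at {X1,X2,X3} ⇒ r = 3
Π count = n − r = 4 − 3 = 1

1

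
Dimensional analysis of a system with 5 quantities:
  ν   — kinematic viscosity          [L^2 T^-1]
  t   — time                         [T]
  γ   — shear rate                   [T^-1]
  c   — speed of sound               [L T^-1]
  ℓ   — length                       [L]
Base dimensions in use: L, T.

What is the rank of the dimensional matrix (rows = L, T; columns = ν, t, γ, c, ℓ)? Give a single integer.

2

Dimensional matrix (L×T by ν×t×γ×c×ℓ):
  L: [ 2  0  0  1  1]
  T: [-1  1 -1 -1  0]
RREF → pivots at {ν,t} ⇒ r = 2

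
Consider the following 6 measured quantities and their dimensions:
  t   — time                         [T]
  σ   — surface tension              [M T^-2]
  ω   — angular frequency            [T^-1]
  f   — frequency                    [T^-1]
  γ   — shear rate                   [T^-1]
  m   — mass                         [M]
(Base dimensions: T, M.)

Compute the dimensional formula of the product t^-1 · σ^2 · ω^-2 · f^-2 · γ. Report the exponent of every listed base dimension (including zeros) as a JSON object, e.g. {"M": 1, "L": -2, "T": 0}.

{"T": -2, "M": 2}

Exponent matrix [T,M] × [t,σ,ω,f,γ,m]:
  T: [ 1 -2 -1 -1 -1  0]
  M: [ 0  1  0  0  0  1]
  [T]: (-1)·1+(2)·-2+(-2)·-1+(-2)·-1+(1)·-1 = -2
  [M]: (-1)·0+(2)·1+(-2)·0+(-2)·0+(1)·0 = 2
⇒ T^-2 M^2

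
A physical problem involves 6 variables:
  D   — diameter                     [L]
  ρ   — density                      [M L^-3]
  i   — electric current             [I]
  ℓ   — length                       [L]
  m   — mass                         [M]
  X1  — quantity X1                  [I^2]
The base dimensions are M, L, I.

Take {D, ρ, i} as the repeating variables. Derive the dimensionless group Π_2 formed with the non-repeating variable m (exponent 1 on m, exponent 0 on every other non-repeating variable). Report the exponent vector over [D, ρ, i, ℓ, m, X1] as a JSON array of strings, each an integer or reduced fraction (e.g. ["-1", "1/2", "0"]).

["-3", "-1", "0", "0", "1", "0"]

Dimensional matrix (M×L×I by D×ρ×i×ℓ×m×X1):
  M: [ 0  1  0  0  1  0]
  L: [ 1 -3  0  1  0  0]
  I: [ 0  0  1  0  0  2]
Echelon form has 3 nonzero rows (pivots: D,ρ,i)
Repeat: D,ρ,i; free: ℓ,m,X1
RREF:
  r0: [   1    0    0    1    3    0]
  r1: [   0    1    0    0    1    0]
  r2: [   0    0    1    0    0    2]
Fix exponent of m at 1, ℓ at 0, X1 at 0; solve each RREF row for its pivot's exponent:
  r0: exp(D) + (3)·1 = 0 ⇒ exp(D) = -3
  r1: exp(ρ) + (1)·1 = 0 ⇒ exp(ρ) = -1
  r2: exp(i) + (0)·1 = 0 ⇒ exp(i) = 0
Π_2 = D^-3 · ρ^-1 · m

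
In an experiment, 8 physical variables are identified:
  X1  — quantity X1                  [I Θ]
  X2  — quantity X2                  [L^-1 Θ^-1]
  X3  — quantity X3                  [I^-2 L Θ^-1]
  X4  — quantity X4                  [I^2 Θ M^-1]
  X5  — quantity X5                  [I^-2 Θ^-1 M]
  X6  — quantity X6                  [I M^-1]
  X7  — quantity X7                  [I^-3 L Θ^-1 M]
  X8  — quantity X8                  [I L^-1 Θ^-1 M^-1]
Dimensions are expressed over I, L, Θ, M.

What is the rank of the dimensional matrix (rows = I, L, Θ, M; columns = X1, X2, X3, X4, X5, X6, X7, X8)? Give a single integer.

Write exponents as rows I,L,Θ,M / cols X1,X2,X3,X4,X5,X6,X7,X8:
  I: [ 1  0 -2  2 -2  1 -3  1]
  L: [ 0 -1  1  0  0  0  1 -1]
  Θ: [ 1 -1 -1  1 -1  0 -1 -1]
  M: [ 0  0  0 -1  1 -1  1 -1]
Echelon form has 3 nonzero rows (pivots: X1,X2,X4)

3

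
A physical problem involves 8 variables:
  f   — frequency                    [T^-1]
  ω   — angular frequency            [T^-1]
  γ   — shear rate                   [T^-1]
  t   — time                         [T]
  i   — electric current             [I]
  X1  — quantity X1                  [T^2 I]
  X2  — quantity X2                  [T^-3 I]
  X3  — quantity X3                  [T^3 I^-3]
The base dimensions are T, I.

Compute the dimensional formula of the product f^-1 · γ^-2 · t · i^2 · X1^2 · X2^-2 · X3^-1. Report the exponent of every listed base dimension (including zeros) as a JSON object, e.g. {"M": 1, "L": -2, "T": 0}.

{"T": 11, "I": 5}

Dimensional matrix (T×I by f×ω×γ×t×i×X1×X2×X3):
  T: [-1 -1 -1  1  0  2 -3  3]
  I: [ 0  0  0  0  1  1  1 -3]
  [T]: (-1)·-1+(-2)·-1+(1)·1+(2)·0+(2)·2+(-2)·-3+(-1)·3 = 11
  [I]: (-1)·0+(-2)·0+(1)·0+(2)·1+(2)·1+(-2)·1+(-1)·-3 = 5
⇒ T^11 I^5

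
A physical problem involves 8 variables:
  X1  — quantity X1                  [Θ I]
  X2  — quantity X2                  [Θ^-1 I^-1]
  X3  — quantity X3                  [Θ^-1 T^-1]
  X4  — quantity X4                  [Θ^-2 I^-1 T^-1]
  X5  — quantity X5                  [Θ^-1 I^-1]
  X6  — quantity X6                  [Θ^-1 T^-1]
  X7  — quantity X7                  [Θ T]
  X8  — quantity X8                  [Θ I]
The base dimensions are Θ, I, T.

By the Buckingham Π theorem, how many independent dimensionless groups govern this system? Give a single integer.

6

Dimensional matrix (Θ×I×T by X1×X2×X3×X4×X5×X6×X7×X8):
  Θ: [ 1 -1 -1 -2 -1 -1  1  1]
  I: [ 1 -1  0 -1 -1  0  0  1]
  T: [ 0  0 -1 -1  0 -1  1  0]
Row reduction gives pivot columns X1,X3; rank = 2
8 vars − rank 2 = 6 Π groups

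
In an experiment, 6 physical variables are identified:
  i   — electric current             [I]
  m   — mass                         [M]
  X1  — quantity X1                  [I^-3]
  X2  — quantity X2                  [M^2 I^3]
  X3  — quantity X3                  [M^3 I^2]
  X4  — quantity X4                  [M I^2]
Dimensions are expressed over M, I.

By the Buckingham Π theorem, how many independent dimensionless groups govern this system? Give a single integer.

Write exponents as rows M,I / cols i,m,X1,X2,X3,X4:
  M: [ 0  1  0  2  3  1]
  I: [ 1  0 -3  3  2  2]
Row reduction gives pivot columns i,m; rank = 2
6 vars − rank 2 = 4 Π groups

4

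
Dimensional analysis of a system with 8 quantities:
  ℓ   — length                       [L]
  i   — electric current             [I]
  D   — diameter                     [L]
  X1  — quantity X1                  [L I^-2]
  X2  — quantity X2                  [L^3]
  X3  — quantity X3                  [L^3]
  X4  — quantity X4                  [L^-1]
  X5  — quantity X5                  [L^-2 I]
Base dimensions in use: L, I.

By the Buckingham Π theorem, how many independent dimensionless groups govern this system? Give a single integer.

Exponent matrix [L,I] × [ℓ,i,D,X1,X2,X3,X4,X5]:
  L: [ 1  0  1  1  3  3 -1 -2]
  I: [ 0  1  0 -2  0  0  0  1]
Echelon form has 2 nonzero rows (pivots: ℓ,i)
Π count = n − r = 8 − 2 = 6

6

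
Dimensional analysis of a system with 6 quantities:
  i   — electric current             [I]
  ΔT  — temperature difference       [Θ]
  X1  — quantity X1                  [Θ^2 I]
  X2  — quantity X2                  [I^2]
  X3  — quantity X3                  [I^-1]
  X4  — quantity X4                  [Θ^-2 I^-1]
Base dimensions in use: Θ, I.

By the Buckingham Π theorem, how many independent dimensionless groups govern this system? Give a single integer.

4

Dimensional matrix (Θ×I by i×ΔT×X1×X2×X3×X4):
  Θ: [ 0  1  2  0  0 -2]
  I: [ 1  0  1  2 -1 -1]
Row reduction gives pivot columns i,ΔT; rank = 2
6 vars − rank 2 = 4 Π groups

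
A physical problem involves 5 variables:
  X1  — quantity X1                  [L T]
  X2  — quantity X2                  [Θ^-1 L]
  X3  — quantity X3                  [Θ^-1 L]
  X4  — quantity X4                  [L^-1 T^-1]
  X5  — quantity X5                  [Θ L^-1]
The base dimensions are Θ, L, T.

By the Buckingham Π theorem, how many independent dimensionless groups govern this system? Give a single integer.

Write exponents as rows Θ,L,T / cols X1,X2,X3,X4,X5:
  Θ: [ 0 -1 -1  0  1]
  L: [ 1  1  1 -1 -1]
  T: [ 1  0  0 -1  0]
Echelon form has 2 nonzero rows (pivots: X1,X2)
Π count = n − r = 5 − 2 = 3

3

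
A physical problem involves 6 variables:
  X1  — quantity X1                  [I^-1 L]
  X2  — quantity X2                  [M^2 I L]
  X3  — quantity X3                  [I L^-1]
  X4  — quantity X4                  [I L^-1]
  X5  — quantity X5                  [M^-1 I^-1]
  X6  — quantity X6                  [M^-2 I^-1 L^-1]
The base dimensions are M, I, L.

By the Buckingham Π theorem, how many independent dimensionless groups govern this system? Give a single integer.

4

Write exponents as rows M,I,L / cols X1,X2,X3,X4,X5,X6:
  M: [ 0  2  0  0 -1 -2]
  I: [-1  1  1  1 -1 -1]
  L: [ 1  1 -1 -1  0 -1]
Row reduction gives pivot columns X1,X2; rank = 2
n=6, r=2 ⇒ 4 dimensionless groups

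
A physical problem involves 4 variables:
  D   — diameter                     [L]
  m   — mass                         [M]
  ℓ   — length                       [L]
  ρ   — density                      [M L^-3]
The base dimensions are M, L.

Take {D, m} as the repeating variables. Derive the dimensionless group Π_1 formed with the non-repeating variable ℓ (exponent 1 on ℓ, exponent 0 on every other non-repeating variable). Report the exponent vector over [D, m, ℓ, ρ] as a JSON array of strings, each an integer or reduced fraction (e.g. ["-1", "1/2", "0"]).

["-1", "0", "1", "0"]

Write exponents as rows M,L / cols D,m,ℓ,ρ:
  M: [ 0  1  0  1]
  L: [ 1  0  1 -3]
Row reduction gives pivot columns D,m; rank = 2
Repeat: D,m; free: ℓ,ρ
RREF:
  r0: [   1    0    1   -3]
  r1: [   0    1    0    1]
Fix exponent of ℓ at 1, ρ at 0; solve each RREF row for its pivot's exponent:
  r0: exp(D) + (1)·1 = 0 ⇒ exp(D) = -1
  r1: exp(m) + (0)·1 = 0 ⇒ exp(m) = 0
Π_1 = D^-1 · ℓ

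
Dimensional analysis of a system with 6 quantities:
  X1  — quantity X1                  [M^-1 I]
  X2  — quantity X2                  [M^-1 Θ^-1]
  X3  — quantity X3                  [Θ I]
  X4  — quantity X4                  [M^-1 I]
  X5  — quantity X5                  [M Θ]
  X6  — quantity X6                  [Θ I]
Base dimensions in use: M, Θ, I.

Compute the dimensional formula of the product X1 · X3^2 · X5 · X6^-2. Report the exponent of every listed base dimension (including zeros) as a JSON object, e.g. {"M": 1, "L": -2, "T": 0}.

{"M": 0, "Θ": 1, "I": 1}

Exponent matrix [M,Θ,I] × [X1,X2,X3,X4,X5,X6]:
  M: [-1 -1  0 -1  1  0]
  Θ: [ 0 -1  1  0  1  1]
  I: [ 1  0  1  1  0  1]
  [M]: (1)·-1+(2)·0+(1)·1+(-2)·0 = 0
  [Θ]: (1)·0+(2)·1+(1)·1+(-2)·1 = 1
  [I]: (1)·1+(2)·1+(1)·0+(-2)·1 = 1
⇒ Θ I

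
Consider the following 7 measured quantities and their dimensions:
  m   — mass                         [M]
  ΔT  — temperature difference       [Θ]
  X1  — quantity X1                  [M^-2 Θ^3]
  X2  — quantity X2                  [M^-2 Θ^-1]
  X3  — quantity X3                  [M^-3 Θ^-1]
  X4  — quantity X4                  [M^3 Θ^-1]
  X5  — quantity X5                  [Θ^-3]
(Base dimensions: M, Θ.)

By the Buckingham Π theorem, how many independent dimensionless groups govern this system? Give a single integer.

Exponent matrix [M,Θ] × [m,ΔT,X1,X2,X3,X4,X5]:
  M: [ 1  0 -2 -2 -3  3  0]
  Θ: [ 0  1  3 -1 -1 -1 -3]
Row reduction gives pivot columns m,ΔT; rank = 2
n=7, r=2 ⇒ 5 dimensionless groups

5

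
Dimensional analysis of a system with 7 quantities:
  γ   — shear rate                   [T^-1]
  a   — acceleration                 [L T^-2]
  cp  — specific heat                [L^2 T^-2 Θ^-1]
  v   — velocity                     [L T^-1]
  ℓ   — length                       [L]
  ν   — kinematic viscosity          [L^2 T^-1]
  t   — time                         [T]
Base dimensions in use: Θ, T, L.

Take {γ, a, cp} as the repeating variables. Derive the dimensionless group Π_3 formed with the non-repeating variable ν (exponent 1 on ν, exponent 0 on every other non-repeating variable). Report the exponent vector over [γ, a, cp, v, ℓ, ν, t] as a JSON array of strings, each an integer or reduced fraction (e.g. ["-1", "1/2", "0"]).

Write exponents as rows Θ,T,L / cols γ,a,cp,v,ℓ,ν,t:
  Θ: [ 0  0 -1  0  0  0  0]
  T: [-1 -2 -2 -1  0 -1  1]
  L: [ 0  1  2  1  1  2  0]
Echelon form has 3 nonzero rows (pivots: γ,a,cp)
Pivot set = {γ,a,cp}, free = {v,ℓ,ν,t}
RREF:
  r0: [   1    0    0   -1   -2   -3   -1]
  r1: [   0    1    0    1    1    2    0]
  r2: [   0    0    1    0    0    0    0]
Fix exponent of ν at 1, v at 0, ℓ at 0, t at 0; solve each RREF row for its pivot's exponent:
  r0: exp(γ) + (-3)·1 = 0 ⇒ exp(γ) = 3
  r1: exp(a) + (2)·1 = 0 ⇒ exp(a) = -2
  r2: exp(cp) + (0)·1 = 0 ⇒ exp(cp) = 0
Π_3 = γ^3 · a^-2 · ν

["3", "-2", "0", "0", "0", "1", "0"]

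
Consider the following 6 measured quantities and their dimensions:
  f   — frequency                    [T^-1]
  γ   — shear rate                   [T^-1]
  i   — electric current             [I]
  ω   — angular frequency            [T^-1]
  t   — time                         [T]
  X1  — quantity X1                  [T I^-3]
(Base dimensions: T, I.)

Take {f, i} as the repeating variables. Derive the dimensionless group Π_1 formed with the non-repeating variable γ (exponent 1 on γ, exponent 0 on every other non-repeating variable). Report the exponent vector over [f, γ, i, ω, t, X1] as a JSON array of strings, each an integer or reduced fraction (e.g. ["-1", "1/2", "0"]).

Exponent matrix [T,I] × [f,γ,i,ω,t,X1]:
  T: [-1 -1  0 -1  1  1]
  I: [ 0  0  1  0  0 -3]
RREF → pivots at {f,i} ⇒ r = 2
Pivot set = {f,i}, free = {γ,ω,t,X1}
RREF:
  r0: [   1    1    0    1   -1   -1]
  r1: [   0    0    1    0    0   -3]
Fix exponent of γ at 1, ω at 0, t at 0, X1 at 0; solve each RREF row for its pivot's exponent:
  r0: exp(f) + (1)·1 = 0 ⇒ exp(f) = -1
  r1: exp(i) + (0)·1 = 0 ⇒ exp(i) = 0
Π_1 = f^-1 · γ

["-1", "1", "0", "0", "0", "0"]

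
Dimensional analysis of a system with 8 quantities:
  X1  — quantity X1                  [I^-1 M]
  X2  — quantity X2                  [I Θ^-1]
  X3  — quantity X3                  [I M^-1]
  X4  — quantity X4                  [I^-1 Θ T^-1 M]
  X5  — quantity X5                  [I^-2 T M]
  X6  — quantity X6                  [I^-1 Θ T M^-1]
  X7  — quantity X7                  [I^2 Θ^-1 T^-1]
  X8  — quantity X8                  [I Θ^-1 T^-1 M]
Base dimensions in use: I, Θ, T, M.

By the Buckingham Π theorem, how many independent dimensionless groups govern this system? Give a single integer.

5

Dimensional matrix (I×Θ×T×M by X1×X2×X3×X4×X5×X6×X7×X8):
  I: [-1  1  1 -1 -2 -1  2  1]
  Θ: [ 0 -1  0  1  0  1 -1 -1]
  T: [ 0  0  0 -1  1  1 -1 -1]
  M: [ 1  0 -1  1  1 -1  0  1]
RREF → pivots at {X1,X2,X4} ⇒ r = 3
n=8, r=3 ⇒ 5 dimensionless groups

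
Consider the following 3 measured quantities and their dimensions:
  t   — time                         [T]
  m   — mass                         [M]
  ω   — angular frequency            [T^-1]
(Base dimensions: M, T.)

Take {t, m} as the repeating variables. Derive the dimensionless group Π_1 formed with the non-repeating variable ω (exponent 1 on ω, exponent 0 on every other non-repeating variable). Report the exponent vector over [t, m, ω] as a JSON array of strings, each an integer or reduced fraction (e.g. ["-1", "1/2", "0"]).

Dimensional matrix (M×T by t×m×ω):
  M: [ 0  1  0]
  T: [ 1  0 -1]
RREF → pivots at {t,m} ⇒ r = 2
Pivot set = {t,m}, free = {ω}
RREF:
  r0: [   1    0   -1]
  r1: [   0    1    0]
Fix exponent of ω at 1; solve each RREF row for its pivot's exponent:
  r0: exp(t) + (-1)·1 = 0 ⇒ exp(t) = 1
  r1: exp(m) + (0)·1 = 0 ⇒ exp(m) = 0
Π_1 = t · ω

["1", "0", "1"]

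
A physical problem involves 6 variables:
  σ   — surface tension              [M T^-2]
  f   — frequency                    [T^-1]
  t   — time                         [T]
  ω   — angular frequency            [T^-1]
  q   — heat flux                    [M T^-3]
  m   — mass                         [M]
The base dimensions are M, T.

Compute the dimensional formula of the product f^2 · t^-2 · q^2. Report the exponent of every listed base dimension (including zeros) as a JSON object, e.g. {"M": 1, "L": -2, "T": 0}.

{"M": 2, "T": -10}

Dimensional matrix (M×T by σ×f×t×ω×q×m):
  M: [ 1  0  0  0  1  1]
  T: [-2 -1  1 -1 -3  0]
  [M]: (2)·0+(-2)·0+(2)·1 = 2
  [T]: (2)·-1+(-2)·1+(2)·-3 = -10
⇒ M^2 T^-10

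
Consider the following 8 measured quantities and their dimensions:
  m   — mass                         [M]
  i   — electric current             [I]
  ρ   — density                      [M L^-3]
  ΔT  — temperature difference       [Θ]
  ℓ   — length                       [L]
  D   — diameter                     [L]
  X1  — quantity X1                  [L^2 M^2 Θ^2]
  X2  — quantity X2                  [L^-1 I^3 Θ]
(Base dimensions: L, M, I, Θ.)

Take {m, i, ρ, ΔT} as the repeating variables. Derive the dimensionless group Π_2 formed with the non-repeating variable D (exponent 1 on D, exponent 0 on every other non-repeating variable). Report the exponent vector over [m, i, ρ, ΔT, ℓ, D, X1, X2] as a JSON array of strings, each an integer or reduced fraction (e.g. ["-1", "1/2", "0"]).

["-1/3", "0", "1/3", "0", "0", "1", "0", "0"]

Exponent matrix [L,M,I,Θ] × [m,i,ρ,ΔT,ℓ,D,X1,X2]:
  L: [ 0  0 -3  0  1  1  2 -1]
  M: [ 1  0  1  0  0  0  2  0]
  I: [ 0  1  0  0  0  0  0  3]
  Θ: [ 0  0  0  1  0  0  2  1]
Row reduction gives pivot columns m,i,ρ,ΔT; rank = 4
Pivot set = {m,i,ρ,ΔT}, free = {ℓ,D,X1,X2}
RREF:
  r0: [   1    0    0    0  1/3  1/3  8/3 -1/3]
  r1: [   0    1    0    0    0    0    0    3]
  r2: [   0    0    1    0 -1/3 -1/3 -2/3  1/3]
  r3: [   0    0    0    1    0    0    2    1]
Fix exponent of D at 1, ℓ at 0, X1 at 0, X2 at 0; solve each RREF row for its pivot's exponent:
  r0: exp(m) + (1/3)·1 = 0 ⇒ exp(m) = -1/3
  r1: exp(i) + (0)·1 = 0 ⇒ exp(i) = 0
  r2: exp(ρ) + (-1/3)·1 = 0 ⇒ exp(ρ) = 1/3
  r3: exp(ΔT) + (0)·1 = 0 ⇒ exp(ΔT) = 0
Π_2 = m^(-1/3) · ρ^(1/3) · D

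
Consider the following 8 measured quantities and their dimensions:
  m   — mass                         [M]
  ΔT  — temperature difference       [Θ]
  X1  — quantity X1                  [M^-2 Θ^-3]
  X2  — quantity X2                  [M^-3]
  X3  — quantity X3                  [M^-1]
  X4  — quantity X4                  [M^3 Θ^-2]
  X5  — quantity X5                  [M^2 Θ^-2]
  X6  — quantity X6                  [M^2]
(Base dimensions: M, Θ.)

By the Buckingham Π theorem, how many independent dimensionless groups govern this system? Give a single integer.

Write exponents as rows M,Θ / cols m,ΔT,X1,X2,X3,X4,X5,X6:
  M: [ 1  0 -2 -3 -1  3  2  2]
  Θ: [ 0  1 -3  0  0 -2 -2  0]
Row reduction gives pivot columns m,ΔT; rank = 2
8 vars − rank 2 = 6 Π groups

6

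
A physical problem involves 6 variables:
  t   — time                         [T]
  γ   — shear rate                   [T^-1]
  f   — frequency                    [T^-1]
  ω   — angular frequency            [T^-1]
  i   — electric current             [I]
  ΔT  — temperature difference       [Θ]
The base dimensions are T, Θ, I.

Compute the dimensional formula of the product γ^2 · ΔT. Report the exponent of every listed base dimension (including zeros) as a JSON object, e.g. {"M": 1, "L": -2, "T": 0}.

Exponent matrix [T,Θ,I] × [t,γ,f,ω,i,ΔT]:
  T: [ 1 -1 -1 -1  0  0]
  Θ: [ 0  0  0  0  0  1]
  I: [ 0  0  0  0  1  0]
  [T]: (2)·-1+(1)·0 = -2
  [Θ]: (2)·0+(1)·1 = 1
  [I]: (2)·0+(1)·0 = 0
⇒ T^-2 Θ

{"T": -2, "Θ": 1, "I": 0}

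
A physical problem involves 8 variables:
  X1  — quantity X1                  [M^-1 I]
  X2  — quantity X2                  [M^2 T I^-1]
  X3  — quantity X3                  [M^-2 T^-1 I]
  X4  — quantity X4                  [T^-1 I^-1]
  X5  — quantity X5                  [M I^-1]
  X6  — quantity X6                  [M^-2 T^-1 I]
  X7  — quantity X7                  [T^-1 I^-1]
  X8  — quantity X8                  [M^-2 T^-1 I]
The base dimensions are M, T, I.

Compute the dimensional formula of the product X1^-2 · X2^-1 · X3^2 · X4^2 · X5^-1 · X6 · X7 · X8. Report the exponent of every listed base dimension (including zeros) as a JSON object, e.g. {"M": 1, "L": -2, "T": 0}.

Write exponents as rows M,T,I / cols X1,X2,X3,X4,X5,X6,X7,X8:
  M: [-1  2 -2  0  1 -2  0 -2]
  T: [ 0  1 -1 -1  0 -1 -1 -1]
  I: [ 1 -1  1 -1 -1  1 -1  1]
  [M]: (-2)·-1+(-1)·2+(2)·-2+(2)·0+(-1)·1+(1)·-2+(1)·0+(1)·-2 = -9
  [T]: (-2)·0+(-1)·1+(2)·-1+(2)·-1+(-1)·0+(1)·-1+(1)·-1+(1)·-1 = -8
  [I]: (-2)·1+(-1)·-1+(2)·1+(2)·-1+(-1)·-1+(1)·1+(1)·-1+(1)·1 = 1
⇒ M^-9 T^-8 I

{"M": -9, "T": -8, "I": 1}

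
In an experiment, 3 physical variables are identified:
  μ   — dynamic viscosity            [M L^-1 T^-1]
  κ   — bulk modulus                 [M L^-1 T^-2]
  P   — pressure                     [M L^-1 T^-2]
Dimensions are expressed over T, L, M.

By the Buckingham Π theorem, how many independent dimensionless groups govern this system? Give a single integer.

Write exponents as rows T,L,M / cols μ,κ,P:
  T: [-1 -2 -2]
  L: [-1 -1 -1]
  M: [ 1  1  1]
RREF → pivots at {μ,κ} ⇒ r = 2
Π count = n − r = 3 − 2 = 1

1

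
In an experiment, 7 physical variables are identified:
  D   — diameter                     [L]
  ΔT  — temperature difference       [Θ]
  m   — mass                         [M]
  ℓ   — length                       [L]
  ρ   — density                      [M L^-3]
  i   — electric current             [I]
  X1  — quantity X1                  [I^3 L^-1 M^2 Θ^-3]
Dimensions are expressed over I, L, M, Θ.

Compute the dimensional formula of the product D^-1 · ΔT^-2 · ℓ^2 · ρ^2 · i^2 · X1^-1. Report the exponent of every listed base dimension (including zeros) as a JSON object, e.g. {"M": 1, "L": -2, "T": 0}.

Exponent matrix [I,L,M,Θ] × [D,ΔT,m,ℓ,ρ,i,X1]:
  I: [ 0  0  0  0  0  1  3]
  L: [ 1  0  0  1 -3  0 -1]
  M: [ 0  0  1  0  1  0  2]
  Θ: [ 0  1  0  0  0  0 -3]
  [I]: (-1)·0+(-2)·0+(2)·0+(2)·0+(2)·1+(-1)·3 = -1
  [L]: (-1)·1+(-2)·0+(2)·1+(2)·-3+(2)·0+(-1)·-1 = -4
  [M]: (-1)·0+(-2)·0+(2)·0+(2)·1+(2)·0+(-1)·2 = 0
  [Θ]: (-1)·0+(-2)·1+(2)·0+(2)·0+(2)·0+(-1)·-3 = 1
⇒ I^-1 L^-4 Θ

{"I": -1, "L": -4, "M": 0, "Θ": 1}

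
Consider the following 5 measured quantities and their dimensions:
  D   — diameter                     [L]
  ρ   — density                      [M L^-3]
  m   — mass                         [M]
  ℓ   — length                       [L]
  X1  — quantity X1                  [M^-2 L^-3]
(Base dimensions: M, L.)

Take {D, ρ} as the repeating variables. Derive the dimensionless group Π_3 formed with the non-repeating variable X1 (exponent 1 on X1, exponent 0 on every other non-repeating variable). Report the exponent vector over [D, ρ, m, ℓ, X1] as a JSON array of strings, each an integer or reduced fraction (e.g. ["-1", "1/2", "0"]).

Exponent matrix [M,L] × [D,ρ,m,ℓ,X1]:
  M: [ 0  1  1  0 -2]
  L: [ 1 -3  0  1 -3]
Echelon form has 2 nonzero rows (pivots: D,ρ)
Pivot set = {D,ρ}, free = {m,ℓ,X1}
RREF:
  r0: [   1    0    3    1   -9]
  r1: [   0    1    1    0   -2]
Fix exponent of X1 at 1, m at 0, ℓ at 0; solve each RREF row for its pivot's exponent:
  r0: exp(D) + (-9)·1 = 0 ⇒ exp(D) = 9
  r1: exp(ρ) + (-2)·1 = 0 ⇒ exp(ρ) = 2
Π_3 = D^9 · ρ^2 · X1

["9", "2", "0", "0", "1"]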